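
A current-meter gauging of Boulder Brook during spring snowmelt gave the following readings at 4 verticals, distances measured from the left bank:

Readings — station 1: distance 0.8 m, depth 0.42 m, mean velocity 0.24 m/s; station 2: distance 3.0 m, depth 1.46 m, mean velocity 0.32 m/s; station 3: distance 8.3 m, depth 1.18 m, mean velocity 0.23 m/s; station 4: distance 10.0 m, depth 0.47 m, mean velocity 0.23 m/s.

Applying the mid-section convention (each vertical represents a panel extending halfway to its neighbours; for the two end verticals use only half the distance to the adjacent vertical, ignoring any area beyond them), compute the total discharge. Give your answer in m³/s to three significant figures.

w_1 = (3.0 − 0.8)/2 = 1.1 m; q_1 = 0.24 × 0.42 × 1.1 = 0.1109 m³/s
w_2 = (8.3 − 0.8)/2 = 3.75 m; q_2 = 0.32 × 1.46 × 3.75 = 1.752 m³/s
w_3 = (10.0 − 3.0)/2 = 3.5 m; q_3 = 0.23 × 1.18 × 3.5 = 0.9499 m³/s
w_4 = (10.0 − 8.3)/2 = 0.85 m; q_4 = 0.23 × 0.47 × 0.85 = 0.09189 m³/s
Q = Σ qᵢ = 2.905 m³/s

2.90 m³/s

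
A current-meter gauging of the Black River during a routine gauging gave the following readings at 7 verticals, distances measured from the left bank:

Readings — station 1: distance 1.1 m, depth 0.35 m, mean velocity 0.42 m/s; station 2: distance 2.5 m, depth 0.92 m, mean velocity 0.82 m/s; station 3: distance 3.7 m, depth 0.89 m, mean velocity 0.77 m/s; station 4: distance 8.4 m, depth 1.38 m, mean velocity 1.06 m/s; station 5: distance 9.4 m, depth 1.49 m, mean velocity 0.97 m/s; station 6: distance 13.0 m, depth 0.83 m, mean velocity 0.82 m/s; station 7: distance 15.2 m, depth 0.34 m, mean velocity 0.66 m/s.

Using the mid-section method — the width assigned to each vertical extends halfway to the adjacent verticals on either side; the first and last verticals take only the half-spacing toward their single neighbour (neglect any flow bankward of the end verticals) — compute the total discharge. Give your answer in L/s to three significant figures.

w_1 = (2.5 − 1.1)/2 = 0.7 m; q_1 = 0.42 × 0.35 × 0.7 = 0.1029 m³/s
w_2 = (3.7 − 1.1)/2 = 1.3 m; q_2 = 0.82 × 0.92 × 1.3 = 0.9807 m³/s
w_3 = (8.4 − 2.5)/2 = 2.95 m; q_3 = 0.77 × 0.89 × 2.95 = 2.022 m³/s
w_4 = (9.4 − 3.7)/2 = 2.85 m; q_4 = 1.06 × 1.38 × 2.85 = 4.169 m³/s
w_5 = (13.0 − 8.4)/2 = 2.3 m; q_5 = 0.97 × 1.49 × 2.3 = 3.324 m³/s
w_6 = (15.2 − 9.4)/2 = 2.9 m; q_6 = 0.82 × 0.83 × 2.9 = 1.974 m³/s
w_7 = (15.2 − 13.0)/2 = 1.1 m; q_7 = 0.66 × 0.34 × 1.1 = 0.2468 m³/s
Q = Σ qᵢ = 12.82 m³/s
= 12.82 × 1000 = 12820 L/s

12800 L/s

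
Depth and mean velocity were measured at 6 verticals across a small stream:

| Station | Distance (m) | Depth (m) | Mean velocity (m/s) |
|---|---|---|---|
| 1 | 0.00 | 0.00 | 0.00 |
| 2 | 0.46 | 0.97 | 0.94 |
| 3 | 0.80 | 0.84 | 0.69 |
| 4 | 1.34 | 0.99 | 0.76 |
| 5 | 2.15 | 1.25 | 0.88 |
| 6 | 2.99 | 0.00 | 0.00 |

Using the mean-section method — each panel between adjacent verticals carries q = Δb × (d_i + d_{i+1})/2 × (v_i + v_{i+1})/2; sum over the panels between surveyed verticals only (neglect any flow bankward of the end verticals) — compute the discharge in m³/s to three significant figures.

1.69 m³/s

Panel 1-2: Δb = 0.46 m, d̄ = (0.00+0.97)/2 = 0.485, v̄ = (0.00+0.94)/2 = 0.47 → q = 0.46×0.485×0.47 = 0.1049 m³/s
Panel 2-3: Δb = 0.34 m, d̄ = (0.97+0.84)/2 = 0.905, v̄ = (0.94+0.69)/2 = 0.815 → q = 0.34×0.905×0.815 = 0.2508 m³/s
Panel 3-4: Δb = 0.54 m, d̄ = (0.84+0.99)/2 = 0.915, v̄ = (0.69+0.76)/2 = 0.725 → q = 0.54×0.915×0.725 = 0.3582 m³/s
Panel 4-5: Δb = 0.81 m, d̄ = (0.99+1.25)/2 = 1.12, v̄ = (0.76+0.88)/2 = 0.82 → q = 0.81×1.12×0.82 = 0.7439 m³/s
Panel 5-6: Δb = 0.84 m, d̄ = (1.25+0.00)/2 = 0.625, v̄ = (0.88+0.00)/2 = 0.44 → q = 0.84×0.625×0.44 = 0.2310 m³/s
Q = Σ q = 1.689 m³/s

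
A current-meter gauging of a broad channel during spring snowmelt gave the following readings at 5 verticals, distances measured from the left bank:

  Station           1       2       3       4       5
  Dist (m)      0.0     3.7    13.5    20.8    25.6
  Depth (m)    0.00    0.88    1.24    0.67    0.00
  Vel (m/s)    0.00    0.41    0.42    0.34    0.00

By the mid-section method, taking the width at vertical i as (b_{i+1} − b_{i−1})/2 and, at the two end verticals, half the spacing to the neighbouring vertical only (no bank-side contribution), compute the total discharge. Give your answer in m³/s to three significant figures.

8.27 m³/s

w_2 = (13.5 − 0.0)/2 = 6.75 m; q_2 = 0.41 × 0.88 × 6.75 = 2.435 m³/s
w_3 = (20.8 − 3.7)/2 = 8.55 m; q_3 = 0.42 × 1.24 × 8.55 = 4.453 m³/s
w_4 = (25.6 − 13.5)/2 = 6.05 m; q_4 = 0.34 × 0.67 × 6.05 = 1.378 m³/s
Stations 1, 5 contribute zero (depth or velocity is 0).
Q = Σ qᵢ = 8.266 m³/s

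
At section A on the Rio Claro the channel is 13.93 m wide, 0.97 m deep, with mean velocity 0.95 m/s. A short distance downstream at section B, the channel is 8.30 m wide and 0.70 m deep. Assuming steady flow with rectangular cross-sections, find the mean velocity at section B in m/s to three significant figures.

2.21 m/s

Q = A₁V₁ = (13.93×0.97) × 0.95 = 12.84 m³/s
A₂ = 8.30 × 0.70 = 5.810 m²
V₂ = Q/A₂ = 12.84/5.810 = 2.209 m/s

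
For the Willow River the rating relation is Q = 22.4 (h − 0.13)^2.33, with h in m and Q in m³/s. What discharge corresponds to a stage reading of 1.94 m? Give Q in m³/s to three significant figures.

Q = 22.4 × (1.94 − 0.13)^2.33 = 22.4 × 1.81^2.33 = 89.26 m³/s

89.3 m³/s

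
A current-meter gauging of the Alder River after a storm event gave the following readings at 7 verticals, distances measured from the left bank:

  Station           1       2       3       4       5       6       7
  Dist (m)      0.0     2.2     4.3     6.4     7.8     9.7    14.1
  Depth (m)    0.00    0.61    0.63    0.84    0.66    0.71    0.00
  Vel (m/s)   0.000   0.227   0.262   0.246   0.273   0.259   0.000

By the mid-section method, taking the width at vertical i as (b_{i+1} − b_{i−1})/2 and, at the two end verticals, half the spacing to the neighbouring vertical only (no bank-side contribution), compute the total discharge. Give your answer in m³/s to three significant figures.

1.88 m³/s

w_2 = (4.3 − 0.0)/2 = 2.15 m; q_2 = 0.227 × 0.61 × 2.15 = 0.2977 m³/s
w_3 = (6.4 − 2.2)/2 = 2.1 m; q_3 = 0.262 × 0.63 × 2.1 = 0.3466 m³/s
w_4 = (7.8 − 4.3)/2 = 1.75 m; q_4 = 0.246 × 0.84 × 1.75 = 0.3616 m³/s
w_5 = (9.7 − 6.4)/2 = 1.65 m; q_5 = 0.273 × 0.66 × 1.65 = 0.2973 m³/s
w_6 = (14.1 − 7.8)/2 = 3.15 m; q_6 = 0.259 × 0.71 × 3.15 = 0.5793 m³/s
Stations 1, 7 contribute zero (depth or velocity is 0).
Q = Σ qᵢ = 1.883 m³/s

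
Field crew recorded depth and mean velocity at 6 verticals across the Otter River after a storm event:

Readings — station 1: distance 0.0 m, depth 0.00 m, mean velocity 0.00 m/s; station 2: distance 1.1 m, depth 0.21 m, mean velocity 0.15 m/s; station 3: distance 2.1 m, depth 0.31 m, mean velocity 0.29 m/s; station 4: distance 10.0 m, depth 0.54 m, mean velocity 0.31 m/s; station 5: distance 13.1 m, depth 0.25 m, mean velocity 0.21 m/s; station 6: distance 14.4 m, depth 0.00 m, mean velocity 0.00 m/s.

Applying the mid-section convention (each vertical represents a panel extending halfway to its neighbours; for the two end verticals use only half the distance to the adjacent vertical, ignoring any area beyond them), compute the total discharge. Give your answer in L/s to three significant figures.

1470 L/s

w_2 = (2.1 − 0.0)/2 = 1.05 m; q_2 = 0.15 × 0.21 × 1.05 = 0.03308 m³/s
w_3 = (10.0 − 1.1)/2 = 4.45 m; q_3 = 0.29 × 0.31 × 4.45 = 0.4001 m³/s
w_4 = (13.1 − 2.1)/2 = 5.5 m; q_4 = 0.31 × 0.54 × 5.5 = 0.9207 m³/s
w_5 = (14.4 − 10.0)/2 = 2.2 m; q_5 = 0.21 × 0.25 × 2.2 = 0.1155 m³/s
Stations 1, 6 contribute zero (depth or velocity is 0).
Q = Σ qᵢ = 1.469 m³/s
= 1.469 × 1000 = 1469 L/s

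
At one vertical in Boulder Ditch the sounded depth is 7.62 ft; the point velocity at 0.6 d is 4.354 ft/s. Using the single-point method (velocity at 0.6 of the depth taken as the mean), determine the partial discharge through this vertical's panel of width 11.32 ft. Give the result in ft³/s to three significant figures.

376 ft³/s

v̄ = v₀.₆ = 4.354 ft/s
q = v̄ × d × w = 4.354 × 7.62 × 11.32 = 375.6 ft³/s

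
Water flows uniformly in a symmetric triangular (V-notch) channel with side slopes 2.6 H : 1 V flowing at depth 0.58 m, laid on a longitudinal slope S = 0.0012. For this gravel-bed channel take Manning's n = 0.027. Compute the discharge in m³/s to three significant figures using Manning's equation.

0.470 m³/s

A = z·y² = 2.6×0.58² = 0.8746 m²
P = 2y√(1+z²) = 2×0.58×√(1+2.6²) = 3.231 m
R = A/P = 0.8746/3.231 = 0.2707 m
Q = (1/n)·A·R^(2/3)·S^(1/2) = (1/0.027) × 0.8746 × 0.2707^(2/3) × 0.0012^(1/2) = 0.4696 m³/s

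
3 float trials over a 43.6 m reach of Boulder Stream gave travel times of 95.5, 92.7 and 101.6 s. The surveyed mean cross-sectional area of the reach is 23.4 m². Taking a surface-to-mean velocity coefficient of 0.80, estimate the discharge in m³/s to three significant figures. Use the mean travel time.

t̄ = (95.5 + 92.7 + 101.6) / 3 = 96.6 s
v_surface = L / t̄ = 43.6 / 96.6 = 0.4513 m/s
v_mean = 0.80 × 0.4513 = 0.3611 m/s
Q = A × v_mean = 23.4 × 0.3611 = 8.449 m³/s

8.45 m³/s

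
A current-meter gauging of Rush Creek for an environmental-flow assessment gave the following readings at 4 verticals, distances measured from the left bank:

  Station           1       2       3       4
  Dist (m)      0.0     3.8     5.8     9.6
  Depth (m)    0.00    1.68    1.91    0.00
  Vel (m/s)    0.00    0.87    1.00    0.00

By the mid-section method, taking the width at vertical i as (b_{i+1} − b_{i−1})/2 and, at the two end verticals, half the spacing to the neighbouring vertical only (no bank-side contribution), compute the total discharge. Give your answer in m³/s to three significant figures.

9.78 m³/s

w_2 = (5.8 − 0.0)/2 = 2.9 m; q_2 = 0.87 × 1.68 × 2.9 = 4.239 m³/s
w_3 = (9.6 − 3.8)/2 = 2.9 m; q_3 = 1.00 × 1.91 × 2.9 = 5.539 m³/s
Stations 1, 4 contribute zero (depth or velocity is 0).
Q = Σ qᵢ = 9.778 m³/s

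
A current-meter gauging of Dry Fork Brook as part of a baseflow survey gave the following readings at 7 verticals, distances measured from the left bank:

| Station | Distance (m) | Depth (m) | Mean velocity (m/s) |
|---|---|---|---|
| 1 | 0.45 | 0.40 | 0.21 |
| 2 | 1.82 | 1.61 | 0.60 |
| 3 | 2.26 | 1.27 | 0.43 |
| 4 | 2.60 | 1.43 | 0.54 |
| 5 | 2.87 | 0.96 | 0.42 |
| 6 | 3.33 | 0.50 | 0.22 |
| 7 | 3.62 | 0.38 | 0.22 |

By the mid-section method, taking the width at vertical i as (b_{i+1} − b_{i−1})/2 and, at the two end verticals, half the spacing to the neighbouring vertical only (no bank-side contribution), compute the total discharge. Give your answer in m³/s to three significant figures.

1.58 m³/s

w_1 = (1.82 − 0.45)/2 = 0.685 m; q_1 = 0.21 × 0.40 × 0.685 = 0.05754 m³/s
w_2 = (2.26 − 0.45)/2 = 0.905 m; q_2 = 0.60 × 1.61 × 0.905 = 0.8742 m³/s
w_3 = (2.60 − 1.82)/2 = 0.39 m; q_3 = 0.43 × 1.27 × 0.39 = 0.2130 m³/s
w_4 = (2.87 − 2.26)/2 = 0.305 m; q_4 = 0.54 × 1.43 × 0.305 = 0.2355 m³/s
w_5 = (3.33 − 2.60)/2 = 0.365 m; q_5 = 0.42 × 0.96 × 0.365 = 0.1472 m³/s
w_6 = (3.62 − 2.87)/2 = 0.375 m; q_6 = 0.22 × 0.50 × 0.375 = 0.04125 m³/s
w_7 = (3.62 − 3.33)/2 = 0.145 m; q_7 = 0.22 × 0.38 × 0.145 = 0.01212 m³/s
Q = Σ qᵢ = 1.581 m³/s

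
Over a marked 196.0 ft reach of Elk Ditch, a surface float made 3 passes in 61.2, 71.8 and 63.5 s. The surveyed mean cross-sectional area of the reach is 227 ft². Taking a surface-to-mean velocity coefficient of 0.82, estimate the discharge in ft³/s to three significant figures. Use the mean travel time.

t̄ = (61.2 + 71.8 + 63.5) / 3 = 65.5 s
v_surface = L / t̄ = 196.0 / 65.5 = 2.992 ft/s
v_mean = 0.82 × 2.992 = 2.454 ft/s
Q = A × v_mean = 227 × 2.454 = 557.0 ft³/s

557 ft³/s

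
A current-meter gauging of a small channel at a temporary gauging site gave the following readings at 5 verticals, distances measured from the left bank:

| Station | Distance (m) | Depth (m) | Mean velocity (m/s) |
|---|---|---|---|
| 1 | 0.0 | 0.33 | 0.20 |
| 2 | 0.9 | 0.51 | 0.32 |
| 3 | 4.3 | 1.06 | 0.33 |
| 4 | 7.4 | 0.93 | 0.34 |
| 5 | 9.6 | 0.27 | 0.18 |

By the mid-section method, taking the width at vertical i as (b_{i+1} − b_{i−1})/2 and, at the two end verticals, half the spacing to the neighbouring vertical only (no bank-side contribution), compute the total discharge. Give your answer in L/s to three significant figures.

2410 L/s

w_1 = (0.9 − 0.0)/2 = 0.45 m; q_1 = 0.20 × 0.33 × 0.45 = 0.02970 m³/s
w_2 = (4.3 − 0.0)/2 = 2.15 m; q_2 = 0.32 × 0.51 × 2.15 = 0.3509 m³/s
w_3 = (7.4 − 0.9)/2 = 3.25 m; q_3 = 0.33 × 1.06 × 3.25 = 1.137 m³/s
w_4 = (9.6 − 4.3)/2 = 2.65 m; q_4 = 0.34 × 0.93 × 2.65 = 0.8379 m³/s
w_5 = (9.6 − 7.4)/2 = 1.1 m; q_5 = 0.18 × 0.27 × 1.1 = 0.05346 m³/s
Q = Σ qᵢ = 2.409 m³/s
= 2.409 × 1000 = 2409 L/s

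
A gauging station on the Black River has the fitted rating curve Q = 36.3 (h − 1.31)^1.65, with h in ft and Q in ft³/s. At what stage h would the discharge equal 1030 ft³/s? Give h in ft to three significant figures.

8.91 ft

h − h₀ = (Q/C)^(1/b) = (1030/36.3)^(1/1.65) = 7.596 ft
h = 1.31 + 7.596 = 8.906 ft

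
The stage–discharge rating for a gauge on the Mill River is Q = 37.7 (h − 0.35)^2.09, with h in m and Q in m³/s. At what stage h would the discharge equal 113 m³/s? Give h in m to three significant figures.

2.04 m

h − h₀ = (Q/C)^(1/b) = (113/37.7)^(1/2.09) = 1.691 m
h = 0.35 + 1.691 = 2.041 m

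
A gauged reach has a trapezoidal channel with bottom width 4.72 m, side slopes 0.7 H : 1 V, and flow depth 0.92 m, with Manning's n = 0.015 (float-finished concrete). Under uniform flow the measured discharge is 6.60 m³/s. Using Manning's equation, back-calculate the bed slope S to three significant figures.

A = (b + z·y)·y = (4.72 + 0.7×0.92)×0.92 = 4.935 m²
P = b + 2y√(1+z²) = 4.72 + 2×0.92×√(1+0.7²) = 6.966 m
R = A/P = 4.935/6.966 = 0.7084 m
S = (Q·n / (1·A·R^(2/3)))² = (6.60×0.015 / (1×4.935×0.7947))² = 0.0006373

0.000637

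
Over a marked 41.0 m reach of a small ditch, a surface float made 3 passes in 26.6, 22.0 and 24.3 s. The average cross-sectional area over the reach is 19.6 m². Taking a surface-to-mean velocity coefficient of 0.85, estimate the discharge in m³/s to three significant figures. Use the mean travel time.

28.1 m³/s

t̄ = (26.6 + 22.0 + 24.3) / 3 = 24.3 s
v_surface = L / t̄ = 41.0 / 24.3 = 1.687 m/s
v_mean = 0.85 × 1.687 = 1.434 m/s
Q = A × v_mean = 19.6 × 1.434 = 28.11 m³/s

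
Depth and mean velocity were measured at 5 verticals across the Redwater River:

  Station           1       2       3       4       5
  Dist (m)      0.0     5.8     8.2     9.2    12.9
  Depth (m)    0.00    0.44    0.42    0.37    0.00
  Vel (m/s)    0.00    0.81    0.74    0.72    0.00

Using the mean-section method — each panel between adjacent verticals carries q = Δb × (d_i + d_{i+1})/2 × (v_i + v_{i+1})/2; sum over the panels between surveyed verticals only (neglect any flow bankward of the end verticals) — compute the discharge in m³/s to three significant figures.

Panel 1-2: Δb = 5.8 m, d̄ = (0.00+0.44)/2 = 0.22, v̄ = (0.00+0.81)/2 = 0.405 → q = 5.8×0.22×0.405 = 0.5168 m³/s
Panel 2-3: Δb = 2.4 m, d̄ = (0.44+0.42)/2 = 0.43, v̄ = (0.81+0.74)/2 = 0.775 → q = 2.4×0.43×0.775 = 0.7998 m³/s
Panel 3-4: Δb = 1 m, d̄ = (0.42+0.37)/2 = 0.395, v̄ = (0.74+0.72)/2 = 0.73 → q = 1×0.395×0.73 = 0.2884 m³/s
Panel 4-5: Δb = 3.7 m, d̄ = (0.37+0.00)/2 = 0.185, v̄ = (0.72+0.00)/2 = 0.36 → q = 3.7×0.185×0.36 = 0.2464 m³/s
Q = Σ q = 1.851 m³/s

1.85 m³/s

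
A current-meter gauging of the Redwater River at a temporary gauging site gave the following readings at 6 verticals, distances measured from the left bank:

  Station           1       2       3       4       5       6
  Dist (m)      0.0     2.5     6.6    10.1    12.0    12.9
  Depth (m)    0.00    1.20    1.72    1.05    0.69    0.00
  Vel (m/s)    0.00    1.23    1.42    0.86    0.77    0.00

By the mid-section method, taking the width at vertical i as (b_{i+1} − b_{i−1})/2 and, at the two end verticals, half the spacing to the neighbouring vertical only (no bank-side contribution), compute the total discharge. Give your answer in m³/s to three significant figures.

17.3 m³/s

w_2 = (6.6 − 0.0)/2 = 3.3 m; q_2 = 1.23 × 1.20 × 3.3 = 4.871 m³/s
w_3 = (10.1 − 2.5)/2 = 3.8 m; q_3 = 1.42 × 1.72 × 3.8 = 9.281 m³/s
w_4 = (12.0 − 6.6)/2 = 2.7 m; q_4 = 0.86 × 1.05 × 2.7 = 2.438 m³/s
w_5 = (12.9 − 10.1)/2 = 1.4 m; q_5 = 0.77 × 0.69 × 1.4 = 0.7438 m³/s
Stations 1, 6 contribute zero (depth or velocity is 0).
Q = Σ qᵢ = 17.33 m³/s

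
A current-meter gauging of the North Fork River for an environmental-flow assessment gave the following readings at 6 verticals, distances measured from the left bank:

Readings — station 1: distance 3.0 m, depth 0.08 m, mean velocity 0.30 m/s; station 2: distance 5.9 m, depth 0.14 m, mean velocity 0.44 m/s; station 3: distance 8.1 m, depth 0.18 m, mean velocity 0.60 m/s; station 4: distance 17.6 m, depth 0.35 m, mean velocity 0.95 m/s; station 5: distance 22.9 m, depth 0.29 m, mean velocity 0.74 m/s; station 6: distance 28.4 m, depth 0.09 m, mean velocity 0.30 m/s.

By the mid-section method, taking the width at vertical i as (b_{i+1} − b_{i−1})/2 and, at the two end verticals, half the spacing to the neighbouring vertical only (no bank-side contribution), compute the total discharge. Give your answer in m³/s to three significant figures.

w_1 = (5.9 − 3.0)/2 = 1.45 m; q_1 = 0.30 × 0.08 × 1.45 = 0.03480 m³/s
w_2 = (8.1 − 3.0)/2 = 2.55 m; q_2 = 0.44 × 0.14 × 2.55 = 0.1571 m³/s
w_3 = (17.6 − 5.9)/2 = 5.85 m; q_3 = 0.60 × 0.18 × 5.85 = 0.6318 m³/s
w_4 = (22.9 − 8.1)/2 = 7.4 m; q_4 = 0.95 × 0.35 × 7.4 = 2.461 m³/s
w_5 = (28.4 − 17.6)/2 = 5.4 m; q_5 = 0.74 × 0.29 × 5.4 = 1.159 m³/s
w_6 = (28.4 − 22.9)/2 = 2.75 m; q_6 = 0.30 × 0.09 × 2.75 = 0.07425 m³/s
Q = Σ qᵢ = 4.517 m³/s

4.52 m³/s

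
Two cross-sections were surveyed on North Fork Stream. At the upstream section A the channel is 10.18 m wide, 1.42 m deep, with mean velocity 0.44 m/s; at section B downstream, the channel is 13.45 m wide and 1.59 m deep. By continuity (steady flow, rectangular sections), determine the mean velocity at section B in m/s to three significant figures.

Q = A₁V₁ = (10.18×1.42) × 0.44 = 6.360 m³/s
A₂ = 13.45 × 1.59 = 21.39 m²
V₂ = Q/A₂ = 6.360/21.39 = 0.2974 m/s

0.297 m/s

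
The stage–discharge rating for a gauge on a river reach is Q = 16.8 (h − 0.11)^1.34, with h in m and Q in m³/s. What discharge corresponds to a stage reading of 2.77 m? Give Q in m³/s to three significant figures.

Q = 16.8 × (2.77 − 0.11)^1.34 = 16.8 × 2.66^1.34 = 62.32 m³/s

62.3 m³/s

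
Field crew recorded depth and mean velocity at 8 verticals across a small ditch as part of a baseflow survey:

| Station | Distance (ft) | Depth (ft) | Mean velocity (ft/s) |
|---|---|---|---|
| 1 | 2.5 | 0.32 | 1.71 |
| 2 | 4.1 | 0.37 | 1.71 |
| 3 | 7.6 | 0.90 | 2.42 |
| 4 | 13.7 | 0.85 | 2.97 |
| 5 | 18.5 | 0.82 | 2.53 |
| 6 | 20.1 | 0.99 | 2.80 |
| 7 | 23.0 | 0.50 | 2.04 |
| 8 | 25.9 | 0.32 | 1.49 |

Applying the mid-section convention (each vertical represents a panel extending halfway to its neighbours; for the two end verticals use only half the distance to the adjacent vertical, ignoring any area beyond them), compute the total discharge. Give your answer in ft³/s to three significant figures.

w_1 = (4.1 − 2.5)/2 = 0.8 ft; q_1 = 1.71 × 0.32 × 0.8 = 0.4378 ft³/s
w_2 = (7.6 − 2.5)/2 = 2.55 ft; q_2 = 1.71 × 0.37 × 2.55 = 1.613 ft³/s
w_3 = (13.7 − 4.1)/2 = 4.8 ft; q_3 = 2.42 × 0.90 × 4.8 = 10.45 ft³/s
w_4 = (18.5 − 7.6)/2 = 5.45 ft; q_4 = 2.97 × 0.85 × 5.45 = 13.76 ft³/s
w_5 = (20.1 − 13.7)/2 = 3.2 ft; q_5 = 2.53 × 0.82 × 3.2 = 6.639 ft³/s
w_6 = (23.0 − 18.5)/2 = 2.25 ft; q_6 = 2.80 × 0.99 × 2.25 = 6.237 ft³/s
w_7 = (25.9 − 20.1)/2 = 2.9 ft; q_7 = 2.04 × 0.50 × 2.9 = 2.958 ft³/s
w_8 = (25.9 − 23.0)/2 = 1.45 ft; q_8 = 1.49 × 0.32 × 1.45 = 0.6914 ft³/s
Q = Σ qᵢ = 42.79 ft³/s

42.8 ft³/s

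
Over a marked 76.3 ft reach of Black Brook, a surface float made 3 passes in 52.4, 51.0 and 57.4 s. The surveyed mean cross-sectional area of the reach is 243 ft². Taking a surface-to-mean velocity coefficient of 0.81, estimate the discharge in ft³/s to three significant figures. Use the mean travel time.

t̄ = (52.4 + 51.0 + 57.4) / 3 = 53.6 s
v_surface = L / t̄ = 76.3 / 53.6 = 1.424 ft/s
v_mean = 0.81 × 1.424 = 1.153 ft/s
Q = A × v_mean = 243 × 1.153 = 280.2 ft³/s

280 ft³/s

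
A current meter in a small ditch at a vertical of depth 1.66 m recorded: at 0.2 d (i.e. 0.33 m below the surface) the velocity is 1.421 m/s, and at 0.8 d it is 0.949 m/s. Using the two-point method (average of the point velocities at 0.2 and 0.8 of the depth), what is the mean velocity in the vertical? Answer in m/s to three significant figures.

v̄ = (1.421 + 0.949) / 2 = 1.185 m/s

1.19 m/s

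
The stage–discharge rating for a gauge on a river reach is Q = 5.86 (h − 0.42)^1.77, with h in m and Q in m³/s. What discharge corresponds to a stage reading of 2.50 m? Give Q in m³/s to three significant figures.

21.4 m³/s

Q = 5.86 × (2.50 − 0.42)^1.77 = 5.86 × 2.08^1.77 = 21.42 m³/s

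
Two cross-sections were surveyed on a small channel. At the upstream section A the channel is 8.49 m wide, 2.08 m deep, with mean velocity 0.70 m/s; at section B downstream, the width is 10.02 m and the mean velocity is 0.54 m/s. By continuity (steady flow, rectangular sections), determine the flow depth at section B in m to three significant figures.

2.28 m

Q = A₁V₁ = (8.49×2.08) × 0.70 = 12.36 m³/s
d₂ = Q/(b₂ V₂) = 12.36/(10.02×0.54) = 2.285 m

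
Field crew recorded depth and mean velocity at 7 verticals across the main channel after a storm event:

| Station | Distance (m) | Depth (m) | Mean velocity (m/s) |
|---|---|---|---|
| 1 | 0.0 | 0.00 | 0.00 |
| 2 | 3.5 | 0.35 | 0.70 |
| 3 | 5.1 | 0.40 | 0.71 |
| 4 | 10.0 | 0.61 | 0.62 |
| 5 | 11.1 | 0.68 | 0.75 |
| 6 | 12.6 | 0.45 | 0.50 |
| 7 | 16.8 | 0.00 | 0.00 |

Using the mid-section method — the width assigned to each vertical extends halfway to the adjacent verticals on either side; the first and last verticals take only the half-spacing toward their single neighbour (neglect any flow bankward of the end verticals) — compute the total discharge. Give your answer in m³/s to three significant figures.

w_2 = (5.1 − 0.0)/2 = 2.55 m; q_2 = 0.70 × 0.35 × 2.55 = 0.6248 m³/s
w_3 = (10.0 − 3.5)/2 = 3.25 m; q_3 = 0.71 × 0.40 × 3.25 = 0.9230 m³/s
w_4 = (11.1 − 5.1)/2 = 3 m; q_4 = 0.62 × 0.61 × 3 = 1.135 m³/s
w_5 = (12.6 − 10.0)/2 = 1.3 m; q_5 = 0.75 × 0.68 × 1.3 = 0.6630 m³/s
w_6 = (16.8 − 11.1)/2 = 2.85 m; q_6 = 0.50 × 0.45 × 2.85 = 0.6413 m³/s
Stations 1, 7 contribute zero (depth or velocity is 0).
Q = Σ qᵢ = 3.987 m³/s

3.99 m³/s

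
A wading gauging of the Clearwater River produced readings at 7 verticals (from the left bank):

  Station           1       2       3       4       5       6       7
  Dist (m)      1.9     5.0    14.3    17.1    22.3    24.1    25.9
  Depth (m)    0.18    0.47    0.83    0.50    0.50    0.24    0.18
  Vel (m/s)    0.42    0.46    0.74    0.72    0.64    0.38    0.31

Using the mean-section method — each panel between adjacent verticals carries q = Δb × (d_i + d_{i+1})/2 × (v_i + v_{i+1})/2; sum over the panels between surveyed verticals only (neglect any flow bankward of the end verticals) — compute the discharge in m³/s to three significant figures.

7.67 m³/s

Panel 1-2: Δb = 3.1 m, d̄ = (0.18+0.47)/2 = 0.325, v̄ = (0.42+0.46)/2 = 0.44 → q = 3.1×0.325×0.44 = 0.4433 m³/s
Panel 2-3: Δb = 9.3 m, d̄ = (0.47+0.83)/2 = 0.65, v̄ = (0.46+0.74)/2 = 0.6 → q = 9.3×0.65×0.6 = 3.627 m³/s
Panel 3-4: Δb = 2.8 m, d̄ = (0.83+0.50)/2 = 0.665, v̄ = (0.74+0.72)/2 = 0.73 → q = 2.8×0.665×0.73 = 1.359 m³/s
Panel 4-5: Δb = 5.2 m, d̄ = (0.50+0.50)/2 = 0.5, v̄ = (0.72+0.64)/2 = 0.68 → q = 5.2×0.5×0.68 = 1.768 m³/s
Panel 5-6: Δb = 1.8 m, d̄ = (0.50+0.24)/2 = 0.37, v̄ = (0.64+0.38)/2 = 0.51 → q = 1.8×0.37×0.51 = 0.3397 m³/s
Panel 6-7: Δb = 1.8 m, d̄ = (0.24+0.18)/2 = 0.21, v̄ = (0.38+0.31)/2 = 0.345 → q = 1.8×0.21×0.345 = 0.1304 m³/s
Q = Σ q = 7.668 m³/s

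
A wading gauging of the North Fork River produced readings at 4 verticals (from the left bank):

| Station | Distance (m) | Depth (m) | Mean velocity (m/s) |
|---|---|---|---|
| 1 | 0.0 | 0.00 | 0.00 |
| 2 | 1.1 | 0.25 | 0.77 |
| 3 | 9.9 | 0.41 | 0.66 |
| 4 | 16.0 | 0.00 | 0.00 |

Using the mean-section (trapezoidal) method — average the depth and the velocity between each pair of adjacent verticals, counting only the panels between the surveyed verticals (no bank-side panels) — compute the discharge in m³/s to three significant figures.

2.54 m³/s

Panel 1-2: Δb = 1.1 m, d̄ = (0.00+0.25)/2 = 0.125, v̄ = (0.00+0.77)/2 = 0.385 → q = 1.1×0.125×0.385 = 0.05294 m³/s
Panel 2-3: Δb = 8.8 m, d̄ = (0.25+0.41)/2 = 0.33, v̄ = (0.77+0.66)/2 = 0.715 → q = 8.8×0.33×0.715 = 2.076 m³/s
Panel 3-4: Δb = 6.1 m, d̄ = (0.41+0.00)/2 = 0.205, v̄ = (0.66+0.00)/2 = 0.33 → q = 6.1×0.205×0.33 = 0.4127 m³/s
Q = Σ q = 2.542 m³/s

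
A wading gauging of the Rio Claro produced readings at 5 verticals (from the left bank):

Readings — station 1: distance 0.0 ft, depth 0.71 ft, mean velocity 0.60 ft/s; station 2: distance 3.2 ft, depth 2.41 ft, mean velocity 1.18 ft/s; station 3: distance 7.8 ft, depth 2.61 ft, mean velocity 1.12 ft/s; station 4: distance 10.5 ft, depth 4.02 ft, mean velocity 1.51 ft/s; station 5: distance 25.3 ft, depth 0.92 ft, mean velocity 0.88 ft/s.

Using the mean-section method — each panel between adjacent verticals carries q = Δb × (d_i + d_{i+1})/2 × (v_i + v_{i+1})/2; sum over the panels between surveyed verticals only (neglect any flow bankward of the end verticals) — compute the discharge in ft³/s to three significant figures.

73.2 ft³/s

Panel 1-2: Δb = 3.2 ft, d̄ = (0.71+2.41)/2 = 1.56, v̄ = (0.60+1.18)/2 = 0.89 → q = 3.2×1.56×0.89 = 4.443 ft³/s
Panel 2-3: Δb = 4.6 ft, d̄ = (2.41+2.61)/2 = 2.51, v̄ = (1.18+1.12)/2 = 1.15 → q = 4.6×2.51×1.15 = 13.28 ft³/s
Panel 3-4: Δb = 2.7 ft, d̄ = (2.61+4.02)/2 = 3.315, v̄ = (1.12+1.51)/2 = 1.315 → q = 2.7×3.315×1.315 = 11.77 ft³/s
Panel 4-5: Δb = 14.8 ft, d̄ = (4.02+0.92)/2 = 2.47, v̄ = (1.51+0.88)/2 = 1.195 → q = 14.8×2.47×1.195 = 43.68 ft³/s
Q = Σ q = 73.18 ft³/s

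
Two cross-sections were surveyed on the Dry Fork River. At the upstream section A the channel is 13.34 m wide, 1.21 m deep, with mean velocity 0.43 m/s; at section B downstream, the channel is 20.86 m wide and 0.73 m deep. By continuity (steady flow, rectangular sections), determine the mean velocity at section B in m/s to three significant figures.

0.456 m/s

Q = A₁V₁ = (13.34×1.21) × 0.43 = 6.941 m³/s
A₂ = 20.86 × 0.73 = 15.23 m²
V₂ = Q/A₂ = 6.941/15.23 = 0.4558 m/s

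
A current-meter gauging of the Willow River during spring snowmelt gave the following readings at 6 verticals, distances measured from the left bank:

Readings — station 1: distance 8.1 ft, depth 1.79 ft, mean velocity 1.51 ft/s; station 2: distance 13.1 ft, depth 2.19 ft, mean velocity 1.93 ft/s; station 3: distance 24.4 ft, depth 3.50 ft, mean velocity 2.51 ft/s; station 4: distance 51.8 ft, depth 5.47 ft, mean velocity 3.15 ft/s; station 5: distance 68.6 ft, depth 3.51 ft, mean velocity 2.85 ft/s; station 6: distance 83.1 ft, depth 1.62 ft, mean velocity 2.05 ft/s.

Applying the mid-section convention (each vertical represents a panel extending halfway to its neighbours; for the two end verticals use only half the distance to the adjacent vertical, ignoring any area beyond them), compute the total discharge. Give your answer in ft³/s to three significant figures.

773 ft³/s

w_1 = (13.1 − 8.1)/2 = 2.5 ft; q_1 = 1.51 × 1.79 × 2.5 = 6.757 ft³/s
w_2 = (24.4 − 8.1)/2 = 8.15 ft; q_2 = 1.93 × 2.19 × 8.15 = 34.45 ft³/s
w_3 = (51.8 − 13.1)/2 = 19.35 ft; q_3 = 2.51 × 3.50 × 19.35 = 170.0 ft³/s
w_4 = (68.6 − 24.4)/2 = 22.1 ft; q_4 = 3.15 × 5.47 × 22.1 = 380.8 ft³/s
w_5 = (83.1 − 51.8)/2 = 15.65 ft; q_5 = 2.85 × 3.51 × 15.65 = 156.6 ft³/s
w_6 = (83.1 − 68.6)/2 = 7.25 ft; q_6 = 2.05 × 1.62 × 7.25 = 24.08 ft³/s
Q = Σ qᵢ = 772.6 ft³/s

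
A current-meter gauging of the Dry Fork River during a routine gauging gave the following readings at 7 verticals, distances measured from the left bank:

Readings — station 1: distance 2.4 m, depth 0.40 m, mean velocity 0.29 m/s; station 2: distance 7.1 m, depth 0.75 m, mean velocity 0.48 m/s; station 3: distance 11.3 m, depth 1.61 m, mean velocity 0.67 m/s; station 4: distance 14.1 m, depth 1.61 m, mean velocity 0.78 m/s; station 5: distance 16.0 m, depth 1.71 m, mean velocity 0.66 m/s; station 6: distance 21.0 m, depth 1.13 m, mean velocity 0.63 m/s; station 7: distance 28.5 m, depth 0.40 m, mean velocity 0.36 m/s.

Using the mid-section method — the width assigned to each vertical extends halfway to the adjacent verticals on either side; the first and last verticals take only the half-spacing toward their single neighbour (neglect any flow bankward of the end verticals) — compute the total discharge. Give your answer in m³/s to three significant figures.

w_1 = (7.1 − 2.4)/2 = 2.35 m; q_1 = 0.29 × 0.40 × 2.35 = 0.2726 m³/s
w_2 = (11.3 − 2.4)/2 = 4.45 m; q_2 = 0.48 × 0.75 × 4.45 = 1.602 m³/s
w_3 = (14.1 − 7.1)/2 = 3.5 m; q_3 = 0.67 × 1.61 × 3.5 = 3.775 m³/s
w_4 = (16.0 − 11.3)/2 = 2.35 m; q_4 = 0.78 × 1.61 × 2.35 = 2.951 m³/s
w_5 = (21.0 − 14.1)/2 = 3.45 m; q_5 = 0.66 × 1.71 × 3.45 = 3.894 m³/s
w_6 = (28.5 − 16.0)/2 = 6.25 m; q_6 = 0.63 × 1.13 × 6.25 = 4.449 m³/s
w_7 = (28.5 − 21.0)/2 = 3.75 m; q_7 = 0.36 × 0.40 × 3.75 = 0.5400 m³/s
Q = Σ qᵢ = 17.48 m³/s

17.5 m³/s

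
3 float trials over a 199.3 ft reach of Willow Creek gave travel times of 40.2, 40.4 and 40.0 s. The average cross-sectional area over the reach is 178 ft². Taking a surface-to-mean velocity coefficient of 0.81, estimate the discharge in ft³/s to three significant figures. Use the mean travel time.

715 ft³/s

t̄ = (40.2 + 40.4 + 40.0) / 3 = 40.2 s
v_surface = L / t̄ = 199.3 / 40.2 = 4.958 ft/s
v_mean = 0.81 × 4.958 = 4.016 ft/s
Q = A × v_mean = 178 × 4.016 = 714.8 ft³/s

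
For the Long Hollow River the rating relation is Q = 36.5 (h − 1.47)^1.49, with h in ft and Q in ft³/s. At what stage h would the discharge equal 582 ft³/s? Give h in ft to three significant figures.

h − h₀ = (Q/C)^(1/b) = (582/36.5)^(1/1.49) = 6.414 ft
h = 1.47 + 6.414 = 7.884 ft

7.88 ft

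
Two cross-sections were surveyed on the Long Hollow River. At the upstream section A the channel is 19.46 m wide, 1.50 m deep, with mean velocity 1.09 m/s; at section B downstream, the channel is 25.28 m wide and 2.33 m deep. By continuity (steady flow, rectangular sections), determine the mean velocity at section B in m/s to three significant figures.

0.540 m/s

Q = A₁V₁ = (19.46×1.50) × 1.09 = 31.82 m³/s
A₂ = 25.28 × 2.33 = 58.90 m²
V₂ = Q/A₂ = 31.82/58.90 = 0.5402 m/s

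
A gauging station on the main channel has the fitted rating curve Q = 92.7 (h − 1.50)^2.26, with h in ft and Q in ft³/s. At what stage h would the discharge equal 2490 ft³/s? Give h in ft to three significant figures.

h − h₀ = (Q/C)^(1/b) = (2490/92.7)^(1/2.26) = 4.289 ft
h = 1.50 + 4.289 = 5.789 ft

5.79 ft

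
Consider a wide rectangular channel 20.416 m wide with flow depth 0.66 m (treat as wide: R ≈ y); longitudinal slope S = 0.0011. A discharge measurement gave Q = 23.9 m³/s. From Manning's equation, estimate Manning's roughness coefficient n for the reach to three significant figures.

A = b·y = 20.416 × 0.66 = 13.47 m²
Wide channel: R ≈ y = 0.66 m
n = (1/Q)·A·R^(2/3)·S^(1/2) = (1/23.9) × 13.47 × 0.7580 × 0.03317 = 0.01417

0.0142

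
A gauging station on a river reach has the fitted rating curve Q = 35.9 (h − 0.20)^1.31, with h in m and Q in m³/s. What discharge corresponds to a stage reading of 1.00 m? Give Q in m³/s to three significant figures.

26.8 m³/s

Q = 35.9 × (1.00 − 0.20)^1.31 = 35.9 × 0.8^1.31 = 26.80 m³/s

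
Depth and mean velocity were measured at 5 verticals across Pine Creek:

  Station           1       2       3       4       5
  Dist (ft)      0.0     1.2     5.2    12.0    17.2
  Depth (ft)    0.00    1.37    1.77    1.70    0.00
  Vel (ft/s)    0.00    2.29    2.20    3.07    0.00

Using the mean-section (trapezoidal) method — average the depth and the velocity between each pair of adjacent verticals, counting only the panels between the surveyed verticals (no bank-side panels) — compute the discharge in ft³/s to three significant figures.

52.9 ft³/s

Panel 1-2: Δb = 1.2 ft, d̄ = (0.00+1.37)/2 = 0.685, v̄ = (0.00+2.29)/2 = 1.145 → q = 1.2×0.685×1.145 = 0.9412 ft³/s
Panel 2-3: Δb = 4 ft, d̄ = (1.37+1.77)/2 = 1.57, v̄ = (2.29+2.20)/2 = 2.245 → q = 4×1.57×2.245 = 14.10 ft³/s
Panel 3-4: Δb = 6.8 ft, d̄ = (1.77+1.70)/2 = 1.735, v̄ = (2.20+3.07)/2 = 2.635 → q = 6.8×1.735×2.635 = 31.09 ft³/s
Panel 4-5: Δb = 5.2 ft, d̄ = (1.70+0.00)/2 = 0.85, v̄ = (3.07+0.00)/2 = 1.535 → q = 5.2×0.85×1.535 = 6.785 ft³/s
Q = Σ q = 52.91 ft³/s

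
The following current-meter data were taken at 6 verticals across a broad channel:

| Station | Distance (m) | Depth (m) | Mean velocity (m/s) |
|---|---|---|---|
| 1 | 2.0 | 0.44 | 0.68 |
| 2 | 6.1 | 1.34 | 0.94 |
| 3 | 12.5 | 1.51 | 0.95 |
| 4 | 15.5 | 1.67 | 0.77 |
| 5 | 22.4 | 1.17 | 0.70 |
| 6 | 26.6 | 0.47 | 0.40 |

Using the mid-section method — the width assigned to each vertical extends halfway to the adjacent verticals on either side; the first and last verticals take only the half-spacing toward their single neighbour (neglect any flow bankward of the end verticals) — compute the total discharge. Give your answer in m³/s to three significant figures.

25.3 m³/s

w_1 = (6.1 − 2.0)/2 = 2.05 m; q_1 = 0.68 × 0.44 × 2.05 = 0.6134 m³/s
w_2 = (12.5 − 2.0)/2 = 5.25 m; q_2 = 0.94 × 1.34 × 5.25 = 6.613 m³/s
w_3 = (15.5 − 6.1)/2 = 4.7 m; q_3 = 0.95 × 1.51 × 4.7 = 6.742 m³/s
w_4 = (22.4 − 12.5)/2 = 4.95 m; q_4 = 0.77 × 1.67 × 4.95 = 6.365 m³/s
w_5 = (26.6 − 15.5)/2 = 5.55 m; q_5 = 0.70 × 1.17 × 5.55 = 4.545 m³/s
w_6 = (26.6 − 22.4)/2 = 2.1 m; q_6 = 0.40 × 0.47 × 2.1 = 0.3948 m³/s
Q = Σ qᵢ = 25.27 m³/s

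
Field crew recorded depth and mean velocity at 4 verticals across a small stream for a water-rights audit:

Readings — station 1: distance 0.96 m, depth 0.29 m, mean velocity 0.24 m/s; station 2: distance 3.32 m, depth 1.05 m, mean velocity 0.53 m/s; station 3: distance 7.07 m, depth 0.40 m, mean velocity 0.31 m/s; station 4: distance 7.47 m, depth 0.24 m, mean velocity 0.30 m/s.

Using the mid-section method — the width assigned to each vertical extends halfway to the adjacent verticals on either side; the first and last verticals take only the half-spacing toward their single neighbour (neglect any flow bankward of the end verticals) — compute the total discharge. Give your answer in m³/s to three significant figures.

2.05 m³/s

w_1 = (3.32 − 0.96)/2 = 1.18 m; q_1 = 0.24 × 0.29 × 1.18 = 0.08213 m³/s
w_2 = (7.07 − 0.96)/2 = 3.055 m; q_2 = 0.53 × 1.05 × 3.055 = 1.700 m³/s
w_3 = (7.47 − 3.32)/2 = 2.075 m; q_3 = 0.31 × 0.40 × 2.075 = 0.2573 m³/s
w_4 = (7.47 − 7.07)/2 = 0.2 m; q_4 = 0.30 × 0.24 × 0.2 = 0.01440 m³/s
Q = Σ qᵢ = 2.054 m³/s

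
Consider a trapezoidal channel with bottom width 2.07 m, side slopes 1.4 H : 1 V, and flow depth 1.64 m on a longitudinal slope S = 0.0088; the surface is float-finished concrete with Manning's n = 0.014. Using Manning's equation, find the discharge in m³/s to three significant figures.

45.7 m³/s

A = (b + z·y)·y = (2.07 + 1.4×1.64)×1.64 = 7.160 m²
P = b + 2y√(1+z²) = 2.07 + 2×1.64×√(1+1.4²) = 7.713 m
R = A/P = 7.160/7.713 = 0.9283 m
Q = (1/n)·A·R^(2/3)·S^(1/2) = (1/0.014) × 7.160 × 0.9283^(2/3) × 0.0088^(1/2) = 45.66 m³/s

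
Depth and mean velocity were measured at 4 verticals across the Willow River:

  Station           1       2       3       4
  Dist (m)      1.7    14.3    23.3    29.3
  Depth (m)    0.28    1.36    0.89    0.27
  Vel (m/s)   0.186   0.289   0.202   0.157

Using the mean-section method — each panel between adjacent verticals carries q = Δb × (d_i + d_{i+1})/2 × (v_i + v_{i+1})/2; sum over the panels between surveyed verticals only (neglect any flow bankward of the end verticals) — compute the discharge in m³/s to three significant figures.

Panel 1-2: Δb = 12.6 m, d̄ = (0.28+1.36)/2 = 0.82, v̄ = (0.186+0.289)/2 = 0.2375 → q = 12.6×0.82×0.2375 = 2.454 m³/s
Panel 2-3: Δb = 9 m, d̄ = (1.36+0.89)/2 = 1.125, v̄ = (0.289+0.202)/2 = 0.2455 → q = 9×1.125×0.2455 = 2.486 m³/s
Panel 3-4: Δb = 6 m, d̄ = (0.89+0.27)/2 = 0.58, v̄ = (0.202+0.157)/2 = 0.1795 → q = 6×0.58×0.1795 = 0.6247 m³/s
Q = Σ q = 5.564 m³/s

5.56 m³/s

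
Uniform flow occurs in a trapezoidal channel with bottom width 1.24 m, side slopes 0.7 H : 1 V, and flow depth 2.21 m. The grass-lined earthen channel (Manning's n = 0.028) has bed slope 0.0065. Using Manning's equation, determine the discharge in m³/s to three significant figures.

16.9 m³/s

A = (b + z·y)·y = (1.24 + 0.7×2.21)×2.21 = 6.159 m²
P = b + 2y√(1+z²) = 1.24 + 2×2.21×√(1+0.7²) = 6.635 m
R = A/P = 6.159/6.635 = 0.9283 m
Q = (1/n)·A·R^(2/3)·S^(1/2) = (1/0.028) × 6.159 × 0.9283^(2/3) × 0.0065^(1/2) = 16.88 m³/s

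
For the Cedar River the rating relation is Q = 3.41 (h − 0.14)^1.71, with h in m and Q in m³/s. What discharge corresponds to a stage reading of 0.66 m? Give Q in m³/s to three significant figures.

Q = 3.41 × (0.66 − 0.14)^1.71 = 3.41 × 0.52^1.71 = 1.115 m³/s

1.11 m³/s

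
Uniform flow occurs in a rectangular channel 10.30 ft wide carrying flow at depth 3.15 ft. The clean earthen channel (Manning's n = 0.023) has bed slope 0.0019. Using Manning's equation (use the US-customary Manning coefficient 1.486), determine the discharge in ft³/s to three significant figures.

A = b·y = 10.30 × 3.15 = 32.45 ft²
P = b + 2y = 10.30 + 2×3.15 = 16.60 ft
R = A/P = 32.45/16.60 = 1.955 ft
Q = (1.486/n)·A·R^(2/3)·S^(1/2) = (1.486/0.023) × 32.45 × 1.955^(2/3) × 0.0019^(1/2) = 142.8 ft³/s

143 ft³/s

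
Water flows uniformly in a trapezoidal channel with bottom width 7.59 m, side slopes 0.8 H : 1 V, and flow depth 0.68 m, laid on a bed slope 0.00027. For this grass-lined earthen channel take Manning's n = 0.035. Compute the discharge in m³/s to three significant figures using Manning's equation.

A = (b + z·y)·y = (7.59 + 0.8×0.68)×0.68 = 5.531 m²
P = b + 2y√(1+z²) = 7.59 + 2×0.68×√(1+0.8²) = 9.332 m
R = A/P = 5.531/9.332 = 0.5927 m
Q = (1/n)·A·R^(2/3)·S^(1/2) = (1/0.035) × 5.531 × 0.5927^(2/3) × 0.00027^(1/2) = 1.832 m³/s

1.83 m³/s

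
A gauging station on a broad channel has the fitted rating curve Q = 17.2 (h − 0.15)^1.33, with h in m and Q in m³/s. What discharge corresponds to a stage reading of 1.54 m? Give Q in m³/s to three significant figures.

26.7 m³/s

Q = 17.2 × (1.54 − 0.15)^1.33 = 17.2 × 1.39^1.33 = 26.65 m³/s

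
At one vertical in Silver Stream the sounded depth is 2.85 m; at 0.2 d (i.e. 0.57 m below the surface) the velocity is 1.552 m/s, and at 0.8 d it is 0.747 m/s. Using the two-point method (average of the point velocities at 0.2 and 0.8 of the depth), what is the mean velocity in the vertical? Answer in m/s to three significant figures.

v̄ = (1.552 + 0.747) / 2 = 1.150 m/s

1.15 m/s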